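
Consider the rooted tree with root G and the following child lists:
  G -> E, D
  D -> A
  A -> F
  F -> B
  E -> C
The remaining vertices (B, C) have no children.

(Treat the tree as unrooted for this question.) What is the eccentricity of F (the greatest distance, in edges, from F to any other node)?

A farthest node from F is C.
The path F-A-D-G-E-C has 5 edges.

5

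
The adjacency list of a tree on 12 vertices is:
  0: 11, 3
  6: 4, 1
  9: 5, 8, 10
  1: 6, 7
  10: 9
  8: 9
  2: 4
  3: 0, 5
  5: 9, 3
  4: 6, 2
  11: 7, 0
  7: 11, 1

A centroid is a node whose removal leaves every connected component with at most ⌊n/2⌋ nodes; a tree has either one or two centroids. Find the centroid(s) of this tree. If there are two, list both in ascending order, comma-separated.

0, 11

If 11 is removed the pieces have sizes 6, 5, all ≤ ⌊12/2⌋ = 6.
Its neighbour 0 also leaves a largest component of size 6, so both are centroids.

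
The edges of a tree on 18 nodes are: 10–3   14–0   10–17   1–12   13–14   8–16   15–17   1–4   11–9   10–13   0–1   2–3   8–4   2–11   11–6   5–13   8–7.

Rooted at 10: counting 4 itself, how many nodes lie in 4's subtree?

Descendants of 4 (including itself): 4, 8, 16, 7. That's 4.

4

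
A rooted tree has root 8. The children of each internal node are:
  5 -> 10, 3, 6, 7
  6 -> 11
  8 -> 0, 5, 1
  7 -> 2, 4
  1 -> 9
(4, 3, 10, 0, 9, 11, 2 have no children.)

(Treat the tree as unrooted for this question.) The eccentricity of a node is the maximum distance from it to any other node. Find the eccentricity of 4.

5

Distances from 4 peak at 5, attained at 9.
4 – 7 – 5 – 8 – 1 – 9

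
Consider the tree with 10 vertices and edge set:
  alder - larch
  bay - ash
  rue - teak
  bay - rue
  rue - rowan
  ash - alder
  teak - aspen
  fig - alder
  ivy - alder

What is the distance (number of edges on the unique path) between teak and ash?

Walking from teak: teak - rue - bay - ash. Length 3.

3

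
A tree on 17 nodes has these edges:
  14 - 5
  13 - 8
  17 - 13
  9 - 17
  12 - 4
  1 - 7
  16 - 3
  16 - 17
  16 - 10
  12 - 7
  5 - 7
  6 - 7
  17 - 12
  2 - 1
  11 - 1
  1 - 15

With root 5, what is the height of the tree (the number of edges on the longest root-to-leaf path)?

5

A deepest node is 10, reached by 5–7–12–17–16–10.
That path has 5 edges, so the height is 5.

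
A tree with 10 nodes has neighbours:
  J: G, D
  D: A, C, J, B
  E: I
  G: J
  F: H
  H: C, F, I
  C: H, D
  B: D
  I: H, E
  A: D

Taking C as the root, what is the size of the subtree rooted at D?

5

Descendants of D (including itself): D, J, A, B, G. That's 5.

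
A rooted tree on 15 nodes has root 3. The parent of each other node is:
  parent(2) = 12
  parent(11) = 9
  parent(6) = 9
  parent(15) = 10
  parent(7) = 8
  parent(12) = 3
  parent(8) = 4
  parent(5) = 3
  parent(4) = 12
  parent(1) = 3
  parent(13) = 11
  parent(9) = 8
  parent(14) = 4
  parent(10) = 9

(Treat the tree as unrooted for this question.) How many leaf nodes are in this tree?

8

The leaves are 1, 2, 5, 6, 7, 13, 14, 15.
That is 8 leaves.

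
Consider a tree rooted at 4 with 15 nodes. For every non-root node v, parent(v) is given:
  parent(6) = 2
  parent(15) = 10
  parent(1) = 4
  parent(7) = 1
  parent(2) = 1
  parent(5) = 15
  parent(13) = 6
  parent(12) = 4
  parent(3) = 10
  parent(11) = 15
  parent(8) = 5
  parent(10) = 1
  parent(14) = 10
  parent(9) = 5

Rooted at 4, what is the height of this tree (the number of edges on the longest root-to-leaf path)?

A deepest node is 8, reached by 4-1-10-15-5-8.
That path has 5 edges, so the height is 5.

5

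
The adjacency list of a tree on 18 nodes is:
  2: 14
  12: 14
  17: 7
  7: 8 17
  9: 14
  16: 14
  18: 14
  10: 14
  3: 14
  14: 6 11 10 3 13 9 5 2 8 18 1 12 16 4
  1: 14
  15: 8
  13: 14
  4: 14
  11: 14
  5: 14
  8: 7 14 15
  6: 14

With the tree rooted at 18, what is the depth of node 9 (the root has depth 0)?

Climbing from 9 to the root: 9–14–18. That's 2 steps.

2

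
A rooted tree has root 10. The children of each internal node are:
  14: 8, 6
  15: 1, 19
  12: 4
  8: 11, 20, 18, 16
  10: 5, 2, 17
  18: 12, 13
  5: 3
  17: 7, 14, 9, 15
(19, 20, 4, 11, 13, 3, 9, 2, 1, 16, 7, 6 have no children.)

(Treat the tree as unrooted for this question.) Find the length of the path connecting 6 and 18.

3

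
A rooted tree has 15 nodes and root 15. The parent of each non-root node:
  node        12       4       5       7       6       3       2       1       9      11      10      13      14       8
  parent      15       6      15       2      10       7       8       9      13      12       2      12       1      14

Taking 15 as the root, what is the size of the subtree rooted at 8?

7

8's subtree: {8, 2, 10, 7, 6, 3, 4}, size 7.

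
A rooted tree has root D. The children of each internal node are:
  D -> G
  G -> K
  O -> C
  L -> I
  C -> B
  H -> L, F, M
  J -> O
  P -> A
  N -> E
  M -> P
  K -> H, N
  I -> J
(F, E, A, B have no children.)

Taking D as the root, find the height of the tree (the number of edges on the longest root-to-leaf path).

B sits deepest: D-G-K-H-L-I-J-O-C-B — 9 edges from the root.

9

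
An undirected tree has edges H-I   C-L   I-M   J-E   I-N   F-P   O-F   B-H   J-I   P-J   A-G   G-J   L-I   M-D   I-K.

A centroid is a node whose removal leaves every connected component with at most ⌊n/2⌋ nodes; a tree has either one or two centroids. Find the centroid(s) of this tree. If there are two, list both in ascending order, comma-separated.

I

If I is removed the pieces have sizes 7, 2, 2, 2, 1, 1, all ≤ ⌊16/2⌋ = 8.
Every other node leaves some component of size > 8, so the centroid is unique.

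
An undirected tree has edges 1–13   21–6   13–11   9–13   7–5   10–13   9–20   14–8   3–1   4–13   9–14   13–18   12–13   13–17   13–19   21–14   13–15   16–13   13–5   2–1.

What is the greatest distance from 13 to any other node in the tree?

A farthest node from 13 is 6.
The path 13–9–14–21–6 has 4 edges.

4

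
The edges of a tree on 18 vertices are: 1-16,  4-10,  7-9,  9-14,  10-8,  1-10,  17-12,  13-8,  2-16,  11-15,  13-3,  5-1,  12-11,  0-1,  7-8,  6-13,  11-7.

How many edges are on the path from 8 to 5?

3

8 - 10 - 1 - 5: 3 edges.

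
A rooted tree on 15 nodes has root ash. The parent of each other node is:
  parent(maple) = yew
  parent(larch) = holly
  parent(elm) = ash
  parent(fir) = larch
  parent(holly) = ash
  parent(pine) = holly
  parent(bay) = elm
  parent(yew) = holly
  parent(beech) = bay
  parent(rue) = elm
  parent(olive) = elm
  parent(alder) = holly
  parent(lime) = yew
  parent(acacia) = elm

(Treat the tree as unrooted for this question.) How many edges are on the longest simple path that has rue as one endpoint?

5

Distances from rue peak at 5, attained at fir (lime, maple also at distance 5).
rue – elm – ash – holly – larch – fir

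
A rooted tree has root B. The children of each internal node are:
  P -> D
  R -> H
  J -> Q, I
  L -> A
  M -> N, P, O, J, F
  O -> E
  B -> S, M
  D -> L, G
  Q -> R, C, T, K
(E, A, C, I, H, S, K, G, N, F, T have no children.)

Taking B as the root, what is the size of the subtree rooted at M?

18

The subtree rooted at M contains: M, N, O, J, P, F, E, Q, I, D, T, C, R, K, G, L, H, A — 18 nodes.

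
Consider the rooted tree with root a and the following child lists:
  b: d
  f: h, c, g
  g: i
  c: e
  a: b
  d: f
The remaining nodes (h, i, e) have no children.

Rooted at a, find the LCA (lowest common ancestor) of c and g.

c's ancestor chain is c, f, d, b, a and g's is g, f, d, b, a; they first meet at f.

f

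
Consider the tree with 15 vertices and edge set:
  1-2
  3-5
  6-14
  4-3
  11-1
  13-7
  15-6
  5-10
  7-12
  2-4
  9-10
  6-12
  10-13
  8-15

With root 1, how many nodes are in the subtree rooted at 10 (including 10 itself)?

The subtree rooted at 10 contains: 10, 13, 9, 7, 12, 6, 15, 14, 8 — 9 nodes.

9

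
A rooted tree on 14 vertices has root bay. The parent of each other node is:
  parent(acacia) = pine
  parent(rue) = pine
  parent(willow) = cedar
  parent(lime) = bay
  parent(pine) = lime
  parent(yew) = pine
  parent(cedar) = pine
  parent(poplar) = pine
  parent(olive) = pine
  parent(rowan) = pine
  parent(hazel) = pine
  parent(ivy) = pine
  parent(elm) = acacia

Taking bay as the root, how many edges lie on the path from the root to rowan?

Climbing from rowan to the root: rowan – pine – lime – bay. That's 3 steps.

3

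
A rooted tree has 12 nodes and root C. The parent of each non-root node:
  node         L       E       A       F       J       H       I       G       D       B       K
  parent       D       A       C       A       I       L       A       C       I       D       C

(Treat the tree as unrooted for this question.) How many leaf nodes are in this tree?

7

Degree-1 nodes: B, E, F, G, H, J, K — 7 of them.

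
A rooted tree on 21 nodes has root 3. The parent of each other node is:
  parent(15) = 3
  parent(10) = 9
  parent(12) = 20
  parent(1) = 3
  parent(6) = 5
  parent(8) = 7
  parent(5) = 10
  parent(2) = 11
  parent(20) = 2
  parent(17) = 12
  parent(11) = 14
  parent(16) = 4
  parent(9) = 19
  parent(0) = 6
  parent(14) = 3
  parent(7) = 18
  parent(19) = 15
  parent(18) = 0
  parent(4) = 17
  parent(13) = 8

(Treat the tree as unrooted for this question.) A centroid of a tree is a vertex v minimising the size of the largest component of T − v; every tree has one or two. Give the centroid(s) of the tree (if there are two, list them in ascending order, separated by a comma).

15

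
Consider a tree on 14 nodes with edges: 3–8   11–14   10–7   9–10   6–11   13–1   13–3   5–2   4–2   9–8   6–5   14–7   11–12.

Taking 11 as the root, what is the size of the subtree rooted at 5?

Descendants of 5 (including itself): 5, 2, 4. That's 3.

3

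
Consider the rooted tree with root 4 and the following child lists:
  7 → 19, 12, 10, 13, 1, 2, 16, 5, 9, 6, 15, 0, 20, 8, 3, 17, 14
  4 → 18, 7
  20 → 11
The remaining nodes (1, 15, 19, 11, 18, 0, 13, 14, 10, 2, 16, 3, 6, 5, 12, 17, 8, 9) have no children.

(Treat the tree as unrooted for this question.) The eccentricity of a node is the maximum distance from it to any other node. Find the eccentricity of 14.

A farthest node from 14 is 18 (11 also at distance 3).
The path 14 – 7 – 4 – 18 has 3 edges.

3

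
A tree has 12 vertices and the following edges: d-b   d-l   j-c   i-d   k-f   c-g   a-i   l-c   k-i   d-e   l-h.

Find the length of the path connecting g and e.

4

The path is g - c - l - d - e, which has 4 edges.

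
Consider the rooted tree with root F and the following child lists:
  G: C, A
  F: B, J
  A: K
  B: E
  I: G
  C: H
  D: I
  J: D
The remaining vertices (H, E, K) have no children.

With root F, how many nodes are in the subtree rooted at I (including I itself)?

6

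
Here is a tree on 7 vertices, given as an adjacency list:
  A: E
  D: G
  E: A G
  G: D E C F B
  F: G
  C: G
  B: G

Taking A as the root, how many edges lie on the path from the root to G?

2

A – E – G — 2 edges.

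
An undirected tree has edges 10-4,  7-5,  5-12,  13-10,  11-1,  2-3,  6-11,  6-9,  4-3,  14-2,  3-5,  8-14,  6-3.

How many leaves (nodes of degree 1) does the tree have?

Exactly 6 nodes have a single neighbour: 1, 7, 8, 9, 12, 13.

6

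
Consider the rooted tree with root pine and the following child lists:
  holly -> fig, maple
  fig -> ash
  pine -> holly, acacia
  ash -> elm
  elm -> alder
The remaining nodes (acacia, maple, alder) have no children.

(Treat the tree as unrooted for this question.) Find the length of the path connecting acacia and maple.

3

The path is acacia - pine - holly - maple, which has 3 edges.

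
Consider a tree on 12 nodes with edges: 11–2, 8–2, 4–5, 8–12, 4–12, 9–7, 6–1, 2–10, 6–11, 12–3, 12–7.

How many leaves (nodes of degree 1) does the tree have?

5

The leaves are 1, 3, 5, 9, 10.
That is 5 leaves.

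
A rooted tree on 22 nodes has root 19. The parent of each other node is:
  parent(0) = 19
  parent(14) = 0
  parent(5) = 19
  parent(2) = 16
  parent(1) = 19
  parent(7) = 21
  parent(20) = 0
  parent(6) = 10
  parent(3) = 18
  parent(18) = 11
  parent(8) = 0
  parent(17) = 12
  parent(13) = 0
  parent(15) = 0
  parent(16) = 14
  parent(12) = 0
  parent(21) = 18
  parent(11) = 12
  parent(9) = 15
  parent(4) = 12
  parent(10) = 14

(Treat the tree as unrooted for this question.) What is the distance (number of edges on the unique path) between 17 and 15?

The path is 17 - 12 - 0 - 15, which has 3 edges.

3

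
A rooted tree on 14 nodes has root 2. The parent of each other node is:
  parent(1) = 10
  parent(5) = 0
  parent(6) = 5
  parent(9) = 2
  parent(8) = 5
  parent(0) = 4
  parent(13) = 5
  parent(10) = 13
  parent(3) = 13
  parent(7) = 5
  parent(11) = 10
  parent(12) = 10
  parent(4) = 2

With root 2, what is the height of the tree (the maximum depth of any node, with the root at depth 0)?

6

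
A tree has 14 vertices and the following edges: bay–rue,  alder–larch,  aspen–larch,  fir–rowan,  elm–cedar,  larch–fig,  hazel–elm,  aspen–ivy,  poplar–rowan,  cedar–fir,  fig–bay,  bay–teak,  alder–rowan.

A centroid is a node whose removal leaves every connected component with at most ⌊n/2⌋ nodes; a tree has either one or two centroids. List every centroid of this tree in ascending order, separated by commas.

alder, larch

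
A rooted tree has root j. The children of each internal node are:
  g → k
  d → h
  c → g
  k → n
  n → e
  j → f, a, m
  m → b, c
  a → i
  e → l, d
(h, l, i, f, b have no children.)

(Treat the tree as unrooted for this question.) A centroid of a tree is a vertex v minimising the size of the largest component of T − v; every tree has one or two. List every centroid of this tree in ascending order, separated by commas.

If c is removed the pieces have sizes 7, 6, all ≤ ⌊14/2⌋ = 7.
g is adjacent to c and is also a centroid (the largest component after removing it is likewise 7).

c, g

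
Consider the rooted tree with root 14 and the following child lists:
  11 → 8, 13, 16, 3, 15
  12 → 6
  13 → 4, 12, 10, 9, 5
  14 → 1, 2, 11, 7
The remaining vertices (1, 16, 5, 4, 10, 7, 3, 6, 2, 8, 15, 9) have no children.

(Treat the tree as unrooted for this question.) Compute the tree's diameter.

A longest path is 6-12-13-11-14-1, with 5 edges.

5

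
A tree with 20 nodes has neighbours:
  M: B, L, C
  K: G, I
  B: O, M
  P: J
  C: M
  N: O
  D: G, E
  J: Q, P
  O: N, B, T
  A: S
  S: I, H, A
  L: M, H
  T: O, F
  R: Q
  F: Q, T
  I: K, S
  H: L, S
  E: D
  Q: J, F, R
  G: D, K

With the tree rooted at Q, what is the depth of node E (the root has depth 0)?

13

Q → F → T → O → B → M → L → H → S → I → K → G → D → E — 13 edges.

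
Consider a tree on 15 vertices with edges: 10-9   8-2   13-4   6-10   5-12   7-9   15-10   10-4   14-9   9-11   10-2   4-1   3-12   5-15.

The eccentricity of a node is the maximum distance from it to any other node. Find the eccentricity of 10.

A farthest node from 10 is 3.
The path 10-15-5-12-3 has 4 edges.

4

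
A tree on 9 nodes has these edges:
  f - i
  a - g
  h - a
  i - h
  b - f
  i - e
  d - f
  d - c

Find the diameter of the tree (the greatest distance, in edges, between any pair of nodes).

6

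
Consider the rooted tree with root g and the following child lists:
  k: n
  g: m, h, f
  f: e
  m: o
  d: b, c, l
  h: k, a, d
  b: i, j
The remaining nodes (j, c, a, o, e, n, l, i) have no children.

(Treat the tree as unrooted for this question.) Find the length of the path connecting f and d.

3

f - g - h - d: 3 edges.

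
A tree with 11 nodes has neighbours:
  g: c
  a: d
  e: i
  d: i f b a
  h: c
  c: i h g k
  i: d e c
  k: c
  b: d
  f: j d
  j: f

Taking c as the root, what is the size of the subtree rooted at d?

5

The subtree rooted at d contains: d, b, f, a, j — 5 nodes.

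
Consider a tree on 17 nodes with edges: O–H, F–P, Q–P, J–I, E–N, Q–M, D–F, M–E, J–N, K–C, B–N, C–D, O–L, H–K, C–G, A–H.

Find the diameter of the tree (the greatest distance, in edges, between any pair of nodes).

A longest path is L–O–H–K–C–D–F–P–Q–M–E–N–J–I, with 13 edges.

13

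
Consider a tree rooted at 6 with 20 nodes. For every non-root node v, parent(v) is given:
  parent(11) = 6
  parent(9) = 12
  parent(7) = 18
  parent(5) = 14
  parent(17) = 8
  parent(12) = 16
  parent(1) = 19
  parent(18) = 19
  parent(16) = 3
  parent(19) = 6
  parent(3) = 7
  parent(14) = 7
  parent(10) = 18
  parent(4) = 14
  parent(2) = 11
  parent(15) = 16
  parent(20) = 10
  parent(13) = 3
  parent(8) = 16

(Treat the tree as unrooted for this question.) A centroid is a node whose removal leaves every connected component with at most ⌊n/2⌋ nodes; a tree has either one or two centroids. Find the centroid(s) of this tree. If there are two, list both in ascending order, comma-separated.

7

Delete 7: the remaining components have sizes 8, 8, 3. Max 8 ≤ 10, so 7 is a centroid.
No neighbour of 7 does as well, so 7 is the unique centroid.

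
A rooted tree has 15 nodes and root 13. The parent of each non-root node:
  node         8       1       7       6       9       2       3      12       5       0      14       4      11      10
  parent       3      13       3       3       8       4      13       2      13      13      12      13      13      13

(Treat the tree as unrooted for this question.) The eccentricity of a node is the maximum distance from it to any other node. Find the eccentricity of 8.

Distances from 8 peak at 6, attained at 14.
8 – 3 – 13 – 4 – 2 – 12 – 14

6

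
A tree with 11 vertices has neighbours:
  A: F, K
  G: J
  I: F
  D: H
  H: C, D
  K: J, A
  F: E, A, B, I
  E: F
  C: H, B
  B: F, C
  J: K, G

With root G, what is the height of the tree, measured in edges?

D sits deepest: G – J – K – A – F – B – C – H – D — 8 edges from the root.

8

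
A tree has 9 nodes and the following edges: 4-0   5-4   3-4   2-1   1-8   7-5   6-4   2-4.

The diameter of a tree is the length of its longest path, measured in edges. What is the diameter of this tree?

BFS from 8 reaches 7 last, at distance 5; BFS from 7 confirms no node is farther.
Path: 8-1-2-4-5-7.

5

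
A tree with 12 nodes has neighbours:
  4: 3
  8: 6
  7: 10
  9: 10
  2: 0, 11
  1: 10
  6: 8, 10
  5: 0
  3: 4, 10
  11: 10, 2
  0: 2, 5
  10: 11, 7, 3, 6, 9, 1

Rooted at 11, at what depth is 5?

Path from 11 to 5: 11 → 2 → 0 → 5, which has 3 edges.

3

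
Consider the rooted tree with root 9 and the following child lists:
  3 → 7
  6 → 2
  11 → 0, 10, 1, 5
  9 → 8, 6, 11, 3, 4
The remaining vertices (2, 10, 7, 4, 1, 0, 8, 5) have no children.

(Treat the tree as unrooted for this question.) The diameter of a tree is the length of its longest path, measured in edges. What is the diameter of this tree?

A longest path is 2 - 6 - 9 - 3 - 7, with 4 edges.

4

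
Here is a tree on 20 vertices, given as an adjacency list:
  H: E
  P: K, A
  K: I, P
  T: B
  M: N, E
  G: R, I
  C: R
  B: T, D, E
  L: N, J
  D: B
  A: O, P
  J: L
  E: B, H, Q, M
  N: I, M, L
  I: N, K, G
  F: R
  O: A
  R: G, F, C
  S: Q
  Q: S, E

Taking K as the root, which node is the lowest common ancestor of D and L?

D's ancestor chain is D, B, E, M, N, I, K and L's is L, N, I, K; they first meet at N.

N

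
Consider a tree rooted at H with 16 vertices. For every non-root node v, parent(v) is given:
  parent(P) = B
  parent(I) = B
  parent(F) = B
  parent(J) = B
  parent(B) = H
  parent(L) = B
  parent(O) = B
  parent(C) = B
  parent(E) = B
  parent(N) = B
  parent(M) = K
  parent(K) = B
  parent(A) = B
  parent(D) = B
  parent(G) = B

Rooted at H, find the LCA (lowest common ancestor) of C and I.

B

Ancestors of C (toward the root): C, B, H.
Ancestors of I: I, B, H.
The deepest node appearing in both lists is B.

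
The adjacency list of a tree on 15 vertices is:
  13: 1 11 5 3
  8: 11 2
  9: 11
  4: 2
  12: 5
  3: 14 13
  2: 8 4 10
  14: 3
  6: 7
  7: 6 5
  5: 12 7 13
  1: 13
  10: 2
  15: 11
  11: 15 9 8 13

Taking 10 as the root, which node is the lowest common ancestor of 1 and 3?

1's ancestor chain is 1, 13, 11, 8, 2, 10 and 3's is 3, 13, 11, 8, 2, 10; they first meet at 13.

13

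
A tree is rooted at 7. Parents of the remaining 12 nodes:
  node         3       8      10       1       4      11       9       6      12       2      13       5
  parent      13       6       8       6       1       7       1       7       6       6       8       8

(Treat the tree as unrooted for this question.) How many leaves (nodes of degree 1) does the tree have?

8

Degree-1 nodes: 2, 3, 4, 5, 9, 10, 11, 12 — 8 of them.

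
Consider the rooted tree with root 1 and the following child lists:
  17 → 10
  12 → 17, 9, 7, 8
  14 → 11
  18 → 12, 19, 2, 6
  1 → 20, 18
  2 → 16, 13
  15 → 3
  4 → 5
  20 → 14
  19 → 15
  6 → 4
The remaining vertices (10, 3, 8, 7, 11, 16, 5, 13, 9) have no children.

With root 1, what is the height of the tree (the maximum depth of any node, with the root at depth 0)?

The longest root-to-leaf path is 1 – 18 – 12 – 17 – 10 (4 edges).

4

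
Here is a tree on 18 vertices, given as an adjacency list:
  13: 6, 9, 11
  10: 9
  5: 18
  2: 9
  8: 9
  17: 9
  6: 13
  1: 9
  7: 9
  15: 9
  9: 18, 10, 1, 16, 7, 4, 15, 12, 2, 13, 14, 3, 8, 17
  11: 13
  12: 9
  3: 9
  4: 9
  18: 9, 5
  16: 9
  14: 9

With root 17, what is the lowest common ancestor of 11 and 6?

13

11's ancestor chain is 11, 13, 9, 17 and 6's is 6, 13, 9, 17; they first meet at 13.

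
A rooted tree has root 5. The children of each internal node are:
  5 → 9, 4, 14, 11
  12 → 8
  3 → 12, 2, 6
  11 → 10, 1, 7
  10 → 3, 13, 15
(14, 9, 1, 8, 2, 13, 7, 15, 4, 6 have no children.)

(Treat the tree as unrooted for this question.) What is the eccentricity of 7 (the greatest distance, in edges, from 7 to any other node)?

5

Distances from 7 peak at 5, attained at 8.
7–11–10–3–12–8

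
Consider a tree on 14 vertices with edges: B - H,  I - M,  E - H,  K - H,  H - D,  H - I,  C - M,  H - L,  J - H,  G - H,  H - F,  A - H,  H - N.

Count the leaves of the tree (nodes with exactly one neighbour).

11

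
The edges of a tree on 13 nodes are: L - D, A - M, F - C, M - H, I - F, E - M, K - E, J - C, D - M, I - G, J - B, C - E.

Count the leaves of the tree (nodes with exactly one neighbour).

6

Exactly 6 nodes have a single neighbour: A, B, G, H, K, L.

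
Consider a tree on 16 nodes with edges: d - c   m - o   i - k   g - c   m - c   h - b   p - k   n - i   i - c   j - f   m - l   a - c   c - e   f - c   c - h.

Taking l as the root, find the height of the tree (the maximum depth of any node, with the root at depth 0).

The longest root-to-leaf path is l–m–c–i–k–p (5 edges).

5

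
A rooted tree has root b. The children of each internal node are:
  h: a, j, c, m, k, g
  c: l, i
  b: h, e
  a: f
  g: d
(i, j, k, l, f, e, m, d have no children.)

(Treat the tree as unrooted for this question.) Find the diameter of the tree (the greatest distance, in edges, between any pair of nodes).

A longest path is l – c – h – a – f, with 4 edges.

4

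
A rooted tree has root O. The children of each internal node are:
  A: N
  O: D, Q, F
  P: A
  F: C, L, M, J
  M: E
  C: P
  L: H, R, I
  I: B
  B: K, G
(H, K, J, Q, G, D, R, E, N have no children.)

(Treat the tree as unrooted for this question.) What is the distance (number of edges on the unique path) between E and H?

Walking from E: E - M - F - L - H. Length 4.

4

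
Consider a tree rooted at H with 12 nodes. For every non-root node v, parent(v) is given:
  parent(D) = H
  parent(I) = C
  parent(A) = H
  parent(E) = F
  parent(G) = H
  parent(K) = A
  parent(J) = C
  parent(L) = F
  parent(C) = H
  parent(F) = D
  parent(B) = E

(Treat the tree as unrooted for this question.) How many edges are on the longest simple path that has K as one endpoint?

A farthest node from K is B.
The path K-A-H-D-F-E-B has 6 edges.

6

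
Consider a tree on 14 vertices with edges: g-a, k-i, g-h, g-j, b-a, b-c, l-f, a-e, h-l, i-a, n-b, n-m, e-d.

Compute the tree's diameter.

A longest path is f-l-h-g-a-b-n-m, with 7 edges.

7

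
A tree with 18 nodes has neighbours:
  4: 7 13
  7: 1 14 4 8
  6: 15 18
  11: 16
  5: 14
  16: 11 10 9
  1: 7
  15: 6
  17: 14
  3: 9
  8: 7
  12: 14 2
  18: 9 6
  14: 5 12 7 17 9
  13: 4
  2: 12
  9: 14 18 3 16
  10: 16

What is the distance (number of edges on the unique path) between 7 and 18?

3

The path is 7 - 14 - 9 - 18, which has 3 edges.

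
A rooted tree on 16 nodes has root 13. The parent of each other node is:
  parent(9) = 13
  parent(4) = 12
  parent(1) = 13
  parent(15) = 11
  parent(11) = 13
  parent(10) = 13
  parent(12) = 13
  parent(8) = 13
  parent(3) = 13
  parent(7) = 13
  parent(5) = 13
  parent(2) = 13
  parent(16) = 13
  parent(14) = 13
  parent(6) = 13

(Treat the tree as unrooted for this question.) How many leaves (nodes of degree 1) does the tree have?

13

The leaves are 1, 2, 3, 4, 5, 6, 7, 8, 9, 10, 14, 15, 16.
That is 13 leaves.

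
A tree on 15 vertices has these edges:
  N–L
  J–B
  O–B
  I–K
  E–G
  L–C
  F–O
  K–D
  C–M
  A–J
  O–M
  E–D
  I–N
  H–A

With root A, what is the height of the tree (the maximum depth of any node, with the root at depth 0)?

A deepest node is G, reached by A-J-B-O-M-C-L-N-I-K-D-E-G.
That path has 12 edges, so the height is 12.

12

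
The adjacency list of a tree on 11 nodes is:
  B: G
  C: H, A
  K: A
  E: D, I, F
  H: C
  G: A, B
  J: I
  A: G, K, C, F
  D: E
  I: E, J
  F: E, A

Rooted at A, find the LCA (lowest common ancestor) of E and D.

Path E→root: E F A; path D→root: D E F A.
First common node: E.

E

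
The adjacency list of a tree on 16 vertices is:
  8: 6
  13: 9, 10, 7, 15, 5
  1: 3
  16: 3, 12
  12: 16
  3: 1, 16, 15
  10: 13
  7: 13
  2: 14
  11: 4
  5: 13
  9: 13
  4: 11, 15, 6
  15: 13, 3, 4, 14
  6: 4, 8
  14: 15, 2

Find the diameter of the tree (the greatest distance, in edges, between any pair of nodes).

6

BFS from 8 reaches 12 last, at distance 6; BFS from 12 confirms no node is farther.
Path: 8-6-4-15-3-16-12.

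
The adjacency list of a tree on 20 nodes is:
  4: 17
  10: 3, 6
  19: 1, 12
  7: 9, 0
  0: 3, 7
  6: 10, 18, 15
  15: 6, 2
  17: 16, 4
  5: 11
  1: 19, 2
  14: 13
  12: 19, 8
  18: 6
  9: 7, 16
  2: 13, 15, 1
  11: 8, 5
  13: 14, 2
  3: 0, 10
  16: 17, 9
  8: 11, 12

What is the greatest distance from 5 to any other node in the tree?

Distances from 5 peak at 16, attained at 4.
5–11–8–12–19–1–2–15–6–10–3–0–7–9–16–17–4

16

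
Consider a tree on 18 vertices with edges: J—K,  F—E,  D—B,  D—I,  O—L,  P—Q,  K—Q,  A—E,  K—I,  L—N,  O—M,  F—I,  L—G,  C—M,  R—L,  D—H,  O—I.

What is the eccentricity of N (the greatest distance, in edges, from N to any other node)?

6

Distances from N peak at 6, attained at A (P also at distance 6).
N–L–O–I–F–E–A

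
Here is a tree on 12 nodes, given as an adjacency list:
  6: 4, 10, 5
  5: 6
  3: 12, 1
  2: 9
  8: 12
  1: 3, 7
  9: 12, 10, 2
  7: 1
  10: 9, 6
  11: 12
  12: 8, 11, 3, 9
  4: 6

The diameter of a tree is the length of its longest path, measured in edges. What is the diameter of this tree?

7

BFS from 7 reaches 4 last, at distance 7; BFS from 4 confirms no node is farther.
Path: 7–1–3–12–9–10–6–4.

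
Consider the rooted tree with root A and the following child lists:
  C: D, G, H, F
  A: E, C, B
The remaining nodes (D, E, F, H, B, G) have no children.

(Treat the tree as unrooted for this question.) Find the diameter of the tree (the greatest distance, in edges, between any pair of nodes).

BFS from G reaches B last, at distance 3; BFS from B confirms no node is farther.
Path: G – C – A – B.

3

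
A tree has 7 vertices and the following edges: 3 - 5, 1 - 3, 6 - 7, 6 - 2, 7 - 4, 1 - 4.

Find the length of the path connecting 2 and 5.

6

Walking from 2: 2 - 6 - 7 - 4 - 1 - 3 - 5. Length 6.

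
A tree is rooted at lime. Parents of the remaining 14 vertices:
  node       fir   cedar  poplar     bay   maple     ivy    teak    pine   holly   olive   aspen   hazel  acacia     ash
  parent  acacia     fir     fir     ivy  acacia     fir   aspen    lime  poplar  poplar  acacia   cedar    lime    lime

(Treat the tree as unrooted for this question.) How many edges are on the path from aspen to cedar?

Walking from aspen: aspen–acacia–fir–cedar. Length 3.

3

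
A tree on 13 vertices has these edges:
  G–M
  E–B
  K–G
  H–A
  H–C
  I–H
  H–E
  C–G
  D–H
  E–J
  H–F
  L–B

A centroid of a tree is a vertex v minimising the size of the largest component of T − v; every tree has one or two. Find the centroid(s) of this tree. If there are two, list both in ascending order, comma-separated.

H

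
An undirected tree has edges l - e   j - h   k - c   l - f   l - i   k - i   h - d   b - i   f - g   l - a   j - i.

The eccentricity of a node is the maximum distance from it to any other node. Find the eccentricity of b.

A farthest node from b is d (g also at distance 4).
The path b–i–j–h–d has 4 edges.

4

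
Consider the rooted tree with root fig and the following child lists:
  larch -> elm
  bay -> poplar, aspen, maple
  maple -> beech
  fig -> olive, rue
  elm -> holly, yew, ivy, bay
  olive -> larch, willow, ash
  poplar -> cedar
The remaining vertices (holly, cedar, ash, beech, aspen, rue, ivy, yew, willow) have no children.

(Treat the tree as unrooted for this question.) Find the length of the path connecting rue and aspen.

6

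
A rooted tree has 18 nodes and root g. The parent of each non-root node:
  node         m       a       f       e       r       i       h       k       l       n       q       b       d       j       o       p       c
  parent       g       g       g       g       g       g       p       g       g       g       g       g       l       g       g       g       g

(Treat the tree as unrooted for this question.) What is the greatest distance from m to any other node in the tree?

3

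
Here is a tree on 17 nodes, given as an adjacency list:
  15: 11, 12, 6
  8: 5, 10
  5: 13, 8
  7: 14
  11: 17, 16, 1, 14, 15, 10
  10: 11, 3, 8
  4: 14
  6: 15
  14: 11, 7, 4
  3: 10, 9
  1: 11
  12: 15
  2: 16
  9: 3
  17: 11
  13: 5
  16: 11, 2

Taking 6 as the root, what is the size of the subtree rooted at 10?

6

The subtree rooted at 10 contains: 10, 8, 3, 5, 9, 13 — 6 nodes.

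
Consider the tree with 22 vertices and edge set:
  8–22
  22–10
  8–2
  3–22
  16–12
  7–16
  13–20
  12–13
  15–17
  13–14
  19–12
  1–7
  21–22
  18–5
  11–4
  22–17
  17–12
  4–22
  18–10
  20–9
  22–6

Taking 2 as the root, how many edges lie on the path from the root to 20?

6

Path from 2 to 20: 2 – 8 – 22 – 17 – 12 – 13 – 20, which has 6 edges.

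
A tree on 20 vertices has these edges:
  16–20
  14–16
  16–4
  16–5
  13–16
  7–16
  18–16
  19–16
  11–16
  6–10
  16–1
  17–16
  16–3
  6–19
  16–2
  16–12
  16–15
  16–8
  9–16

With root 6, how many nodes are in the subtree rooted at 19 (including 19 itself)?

18

Descendants of 19 (including itself): 19, 16, 18, 2, 1, 11, 13, 4, 5, 9, 15, 17, 3, 8, 14, 12, 20, 7. That's 18.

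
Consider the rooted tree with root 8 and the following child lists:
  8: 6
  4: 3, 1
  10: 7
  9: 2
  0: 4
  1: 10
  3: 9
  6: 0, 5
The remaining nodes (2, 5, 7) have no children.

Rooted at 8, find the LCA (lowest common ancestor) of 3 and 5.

Path 3→root: 3 4 0 6 8; path 5→root: 5 6 8.
First common node: 6.

6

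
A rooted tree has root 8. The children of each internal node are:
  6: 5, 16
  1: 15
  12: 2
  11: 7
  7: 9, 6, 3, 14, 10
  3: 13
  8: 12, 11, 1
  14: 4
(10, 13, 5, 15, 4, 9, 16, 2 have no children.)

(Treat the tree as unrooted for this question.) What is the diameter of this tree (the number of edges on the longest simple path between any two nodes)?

A longest path is 15-1-8-11-7-6-5, with 6 edges.

6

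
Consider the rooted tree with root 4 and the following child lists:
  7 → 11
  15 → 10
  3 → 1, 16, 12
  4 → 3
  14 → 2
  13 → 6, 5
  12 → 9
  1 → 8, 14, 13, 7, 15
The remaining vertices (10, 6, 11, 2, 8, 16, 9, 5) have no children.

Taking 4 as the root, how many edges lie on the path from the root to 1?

Path from 4 to 1: 4–3–1, which has 2 edges.

2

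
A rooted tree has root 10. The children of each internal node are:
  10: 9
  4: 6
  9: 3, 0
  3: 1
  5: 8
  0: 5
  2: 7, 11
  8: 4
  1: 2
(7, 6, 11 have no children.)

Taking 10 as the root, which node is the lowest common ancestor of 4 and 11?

9

Path 4→root: 4 8 5 0 9 10; path 11→root: 11 2 1 3 9 10.
First common node: 9.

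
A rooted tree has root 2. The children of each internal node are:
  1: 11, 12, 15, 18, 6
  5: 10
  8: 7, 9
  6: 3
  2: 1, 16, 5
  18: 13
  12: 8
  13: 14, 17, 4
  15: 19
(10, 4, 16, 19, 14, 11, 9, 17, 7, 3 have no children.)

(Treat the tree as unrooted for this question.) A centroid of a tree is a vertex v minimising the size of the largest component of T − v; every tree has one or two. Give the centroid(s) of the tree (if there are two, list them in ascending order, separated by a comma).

1

Delete 1: the remaining components have sizes 5, 4, 4, 2, 2, 1. Max 5 ≤ 9, so 1 is a centroid.
Every other node leaves some component of size > 9, so the centroid is unique.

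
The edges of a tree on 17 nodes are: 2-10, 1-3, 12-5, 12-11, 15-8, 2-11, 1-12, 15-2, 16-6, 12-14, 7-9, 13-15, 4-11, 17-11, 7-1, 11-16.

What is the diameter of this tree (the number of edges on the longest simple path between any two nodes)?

BFS from 9 reaches 13 last, at distance 7; BFS from 13 confirms no node is farther.
Path: 9-7-1-12-11-2-15-13.

7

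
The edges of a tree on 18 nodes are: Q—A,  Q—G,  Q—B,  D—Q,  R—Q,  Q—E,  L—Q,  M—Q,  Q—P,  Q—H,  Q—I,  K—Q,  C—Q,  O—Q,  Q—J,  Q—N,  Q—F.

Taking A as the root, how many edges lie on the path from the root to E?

2

A–Q–E — 2 edges.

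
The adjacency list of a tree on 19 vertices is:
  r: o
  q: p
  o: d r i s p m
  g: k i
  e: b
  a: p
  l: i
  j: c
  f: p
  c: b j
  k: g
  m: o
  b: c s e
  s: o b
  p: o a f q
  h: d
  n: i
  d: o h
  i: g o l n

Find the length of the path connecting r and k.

The path is r - o - i - g - k, which has 4 edges.

4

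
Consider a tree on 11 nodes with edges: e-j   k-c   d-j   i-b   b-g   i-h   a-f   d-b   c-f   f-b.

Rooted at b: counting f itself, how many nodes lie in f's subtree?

Descendants of f (including itself): f, c, a, k. That's 4.

4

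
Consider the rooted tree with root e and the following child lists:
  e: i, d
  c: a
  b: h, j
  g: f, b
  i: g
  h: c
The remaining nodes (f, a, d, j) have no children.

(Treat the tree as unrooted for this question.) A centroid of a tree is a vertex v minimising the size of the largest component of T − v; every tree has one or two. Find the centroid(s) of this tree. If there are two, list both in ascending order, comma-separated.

b, g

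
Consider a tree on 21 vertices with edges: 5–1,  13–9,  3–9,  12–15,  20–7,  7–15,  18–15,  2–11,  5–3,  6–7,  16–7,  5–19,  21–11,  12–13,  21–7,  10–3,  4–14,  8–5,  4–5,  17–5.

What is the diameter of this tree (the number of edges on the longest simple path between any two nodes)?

11

BFS from 2 reaches 14 last, at distance 11; BFS from 14 confirms no node is farther.
Path: 2-11-21-7-15-12-13-9-3-5-4-14.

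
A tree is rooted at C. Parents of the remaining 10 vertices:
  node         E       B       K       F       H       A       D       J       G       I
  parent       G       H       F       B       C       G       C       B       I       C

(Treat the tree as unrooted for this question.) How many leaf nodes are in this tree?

5

The leaves are A, D, E, J, K.
That is 5 leaves.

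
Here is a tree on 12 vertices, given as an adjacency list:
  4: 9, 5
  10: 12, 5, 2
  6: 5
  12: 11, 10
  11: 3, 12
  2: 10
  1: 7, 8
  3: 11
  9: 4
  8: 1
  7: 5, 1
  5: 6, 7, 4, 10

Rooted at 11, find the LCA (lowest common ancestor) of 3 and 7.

11

Ancestors of 3 (toward the root): 3, 11.
Ancestors of 7: 7, 5, 10, 12, 11.
The deepest node appearing in both lists is 11.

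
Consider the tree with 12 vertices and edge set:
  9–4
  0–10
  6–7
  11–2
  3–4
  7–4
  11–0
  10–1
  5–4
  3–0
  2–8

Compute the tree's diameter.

BFS from 8 reaches 6 last, at distance 7; BFS from 6 confirms no node is farther.
Path: 8 - 2 - 11 - 0 - 3 - 4 - 7 - 6.

7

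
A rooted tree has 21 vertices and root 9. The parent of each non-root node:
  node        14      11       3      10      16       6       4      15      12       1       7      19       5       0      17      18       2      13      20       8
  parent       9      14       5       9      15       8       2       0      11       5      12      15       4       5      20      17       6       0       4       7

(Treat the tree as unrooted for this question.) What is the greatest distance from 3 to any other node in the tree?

A farthest node from 3 is 10.
The path 3 – 5 – 4 – 2 – 6 – 8 – 7 – 12 – 11 – 14 – 9 – 10 has 11 edges.

11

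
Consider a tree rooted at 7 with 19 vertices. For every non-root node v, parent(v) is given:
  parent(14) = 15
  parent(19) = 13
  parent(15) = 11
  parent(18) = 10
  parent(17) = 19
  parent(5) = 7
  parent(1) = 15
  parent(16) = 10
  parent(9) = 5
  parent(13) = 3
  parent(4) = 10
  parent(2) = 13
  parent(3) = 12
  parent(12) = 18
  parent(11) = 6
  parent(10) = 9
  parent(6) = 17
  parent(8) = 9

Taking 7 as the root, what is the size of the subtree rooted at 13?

Descendants of 13 (including itself): 13, 19, 2, 17, 6, 11, 15, 1, 14. That's 9.

9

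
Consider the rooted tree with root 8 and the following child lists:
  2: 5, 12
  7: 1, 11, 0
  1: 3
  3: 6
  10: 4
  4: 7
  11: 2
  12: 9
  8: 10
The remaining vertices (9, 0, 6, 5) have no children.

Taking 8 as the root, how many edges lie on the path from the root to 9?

7

8 – 10 – 4 – 7 – 11 – 2 – 12 – 9 — 7 edges.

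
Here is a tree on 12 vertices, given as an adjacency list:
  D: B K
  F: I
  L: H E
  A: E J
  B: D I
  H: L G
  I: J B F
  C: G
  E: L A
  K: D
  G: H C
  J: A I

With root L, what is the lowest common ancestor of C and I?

C's ancestor chain is C, G, H, L and I's is I, J, A, E, L; they first meet at L.

L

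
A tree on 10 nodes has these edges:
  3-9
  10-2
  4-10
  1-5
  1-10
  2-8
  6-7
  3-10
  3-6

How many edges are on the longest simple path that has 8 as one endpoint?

5

Distances from 8 peak at 5, attained at 7.
8–2–10–3–6–7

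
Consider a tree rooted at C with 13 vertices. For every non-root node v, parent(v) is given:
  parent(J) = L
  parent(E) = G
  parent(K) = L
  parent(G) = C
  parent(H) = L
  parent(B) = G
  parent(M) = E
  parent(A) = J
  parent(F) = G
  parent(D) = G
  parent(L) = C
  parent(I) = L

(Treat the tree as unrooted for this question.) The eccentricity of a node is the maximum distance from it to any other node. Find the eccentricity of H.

The node farthest from H is M, via H-L-C-G-E-M — 5 edges.

5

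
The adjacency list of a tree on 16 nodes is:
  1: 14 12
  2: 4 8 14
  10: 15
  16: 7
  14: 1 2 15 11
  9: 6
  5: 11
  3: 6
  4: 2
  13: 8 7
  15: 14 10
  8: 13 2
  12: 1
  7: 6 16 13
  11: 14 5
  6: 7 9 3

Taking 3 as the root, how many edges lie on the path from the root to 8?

3–6–7–13–8 — 4 edges.

4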